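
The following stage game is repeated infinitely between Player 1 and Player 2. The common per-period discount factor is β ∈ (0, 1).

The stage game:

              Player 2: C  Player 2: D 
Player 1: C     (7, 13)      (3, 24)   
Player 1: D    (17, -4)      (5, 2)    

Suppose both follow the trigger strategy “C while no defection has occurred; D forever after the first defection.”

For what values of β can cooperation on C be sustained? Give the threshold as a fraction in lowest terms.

5/6

Player 1's threshold: (17−7)/(17−5) = 5/6.
Player 2's threshold: (24−13)/(24−2) = 1/2.
5/6 > 1/2, so Player 1 binds and β* = 5/6.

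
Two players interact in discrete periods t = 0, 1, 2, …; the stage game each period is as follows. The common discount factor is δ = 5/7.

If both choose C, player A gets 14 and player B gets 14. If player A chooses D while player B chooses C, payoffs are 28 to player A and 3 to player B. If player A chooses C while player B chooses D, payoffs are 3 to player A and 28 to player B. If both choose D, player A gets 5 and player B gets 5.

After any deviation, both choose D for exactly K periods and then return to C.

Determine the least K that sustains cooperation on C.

3

Need Σ_{k=1}^{K} δ^k ≥ (28−14)/(14−5) = 1.5556 at δ = 5/7.
At K = 2 the sum is 1.2245 < 1.5556; at K = 3 it is 1.5889 ≥ 1.5556.
So the minimum punishment length is K = 3.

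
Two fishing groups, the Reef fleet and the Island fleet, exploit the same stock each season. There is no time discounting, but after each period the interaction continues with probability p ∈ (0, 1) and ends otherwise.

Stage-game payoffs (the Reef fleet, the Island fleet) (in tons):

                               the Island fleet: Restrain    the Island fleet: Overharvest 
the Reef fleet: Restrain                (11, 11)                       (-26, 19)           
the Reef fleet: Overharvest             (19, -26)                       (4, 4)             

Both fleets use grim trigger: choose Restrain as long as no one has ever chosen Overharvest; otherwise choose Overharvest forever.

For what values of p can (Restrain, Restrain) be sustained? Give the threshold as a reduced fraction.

8/15

With no time discounting, the continuation probability p plays the role of the discount factor.
Grim-trigger IC: 11/(1−p) ≥ 19 + 4p/(1−p) ⇒ p ≥ (19−11)/(19−4) = 8/15.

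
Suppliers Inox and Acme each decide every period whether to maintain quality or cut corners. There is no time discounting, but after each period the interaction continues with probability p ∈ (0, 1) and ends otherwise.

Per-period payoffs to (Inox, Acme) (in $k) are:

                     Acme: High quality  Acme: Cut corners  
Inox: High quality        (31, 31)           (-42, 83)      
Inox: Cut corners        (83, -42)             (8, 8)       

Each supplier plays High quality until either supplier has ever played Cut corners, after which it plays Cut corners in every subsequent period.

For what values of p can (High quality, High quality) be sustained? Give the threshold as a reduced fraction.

52/75

Expected cooperation value is 31 + p·31 + p²·31 + … = 31/(1−p); deviation gives 83 + p·8/(1−p).
31 ≥ 83(1−p) + 8p ⇒ 75p ≥ 52 ⇒ p ≥ 52/75.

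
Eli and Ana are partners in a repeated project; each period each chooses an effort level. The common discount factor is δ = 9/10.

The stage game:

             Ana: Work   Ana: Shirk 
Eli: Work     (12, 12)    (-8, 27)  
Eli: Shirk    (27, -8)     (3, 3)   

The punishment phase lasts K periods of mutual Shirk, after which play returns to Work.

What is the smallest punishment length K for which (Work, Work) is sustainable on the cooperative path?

No profitable deviation requires (12−3)(δ+…+δ^K) ≥ 27−12, i.e. δ+…+δ^K ≥ 5/3 ≈ 1.6667.
With δ = 9/10, the partial sums are K=1: 0.9000, K=2: 1.7100.
K = 2 is the first length at which the sum reaches 1.6667.

2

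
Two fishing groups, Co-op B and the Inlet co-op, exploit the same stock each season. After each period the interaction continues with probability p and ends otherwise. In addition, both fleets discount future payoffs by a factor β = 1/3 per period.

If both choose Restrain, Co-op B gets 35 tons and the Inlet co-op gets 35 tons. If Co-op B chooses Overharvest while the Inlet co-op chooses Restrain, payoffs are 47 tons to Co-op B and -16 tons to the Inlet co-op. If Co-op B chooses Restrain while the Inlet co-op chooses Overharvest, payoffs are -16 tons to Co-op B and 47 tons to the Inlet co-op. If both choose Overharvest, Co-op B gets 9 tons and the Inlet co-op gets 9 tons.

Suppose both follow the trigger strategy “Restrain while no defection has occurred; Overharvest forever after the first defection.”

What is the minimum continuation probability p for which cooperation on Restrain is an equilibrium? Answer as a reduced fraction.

18/19

With continuation probability p and discount β, the effective per-period discount factor is βp.
Grim-trigger IC: βp ≥ (47−35)/(47−9) = 6/19.
So p ≥ (6/19)/(1/3) = 18/19.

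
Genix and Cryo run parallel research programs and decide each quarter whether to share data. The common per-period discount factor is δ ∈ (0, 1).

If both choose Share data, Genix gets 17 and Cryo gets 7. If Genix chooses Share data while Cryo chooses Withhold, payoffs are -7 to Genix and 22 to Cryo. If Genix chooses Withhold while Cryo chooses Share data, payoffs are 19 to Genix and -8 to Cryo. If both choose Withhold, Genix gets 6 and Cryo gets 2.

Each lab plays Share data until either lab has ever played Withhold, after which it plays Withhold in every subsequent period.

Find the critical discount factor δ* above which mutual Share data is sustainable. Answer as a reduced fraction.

For Genix: deviation gain 19−17 = 2, per-period punishment loss 17−6 = 11. IC gives δ ≥ 2/13.
For Cryo: gain 15, loss 5 per period, so δ ≥ 15/20 = 3/4.
The tighter constraint is Cryo's, so cooperation needs δ ≥ 3/4.

3/4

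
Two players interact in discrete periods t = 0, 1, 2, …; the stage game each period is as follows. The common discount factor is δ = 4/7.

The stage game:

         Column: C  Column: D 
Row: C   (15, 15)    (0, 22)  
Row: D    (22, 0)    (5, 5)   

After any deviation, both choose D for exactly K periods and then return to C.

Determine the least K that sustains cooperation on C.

Need Σ_{k=1}^{K} δ^k ≥ (22−15)/(15−5) = 0.7000 at δ = 4/7.
At K = 1 the sum is 0.5714 < 0.7000; at K = 2 it is 0.8980 ≥ 0.7000.
So the minimum punishment length is K = 2.

2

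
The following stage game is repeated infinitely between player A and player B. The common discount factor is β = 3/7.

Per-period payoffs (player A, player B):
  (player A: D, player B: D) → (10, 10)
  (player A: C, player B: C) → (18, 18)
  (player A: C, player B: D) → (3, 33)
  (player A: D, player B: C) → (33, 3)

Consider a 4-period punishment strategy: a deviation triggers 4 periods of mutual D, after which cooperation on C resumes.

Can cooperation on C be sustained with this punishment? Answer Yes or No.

A one-shot deviation gives 33 now, then 10 for 4 periods, then back to 18.
Gain from deviating: (33−18) today; loss: (18−10) in each of the next 4 periods.
No-deviation condition: (18−10)(β+…+β^4) ≥ 33−18, i.e. β+…+β^4 ≥ 15/8.
At β = 3/7: β+…+β^4 = 0.7247 < 1.8750.
So cooperation is not sustainable.

No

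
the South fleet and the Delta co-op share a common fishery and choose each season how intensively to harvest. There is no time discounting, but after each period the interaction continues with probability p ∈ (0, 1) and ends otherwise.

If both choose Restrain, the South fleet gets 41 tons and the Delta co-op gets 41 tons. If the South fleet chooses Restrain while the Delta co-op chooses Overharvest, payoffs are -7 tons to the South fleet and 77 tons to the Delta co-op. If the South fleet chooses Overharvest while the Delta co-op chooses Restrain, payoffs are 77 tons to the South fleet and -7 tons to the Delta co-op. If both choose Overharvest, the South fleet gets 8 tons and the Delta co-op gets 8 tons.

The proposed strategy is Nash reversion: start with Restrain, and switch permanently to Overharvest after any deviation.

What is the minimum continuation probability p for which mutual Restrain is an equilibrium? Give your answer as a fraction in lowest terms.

Expected cooperation value is 41 + p·41 + p²·41 + … = 41/(1−p); deviation gives 77 + p·8/(1−p).
41 ≥ 77(1−p) + 8p ⇒ 69p ≥ 36 ⇒ p ≥ 36/69 = 12/23.

12/23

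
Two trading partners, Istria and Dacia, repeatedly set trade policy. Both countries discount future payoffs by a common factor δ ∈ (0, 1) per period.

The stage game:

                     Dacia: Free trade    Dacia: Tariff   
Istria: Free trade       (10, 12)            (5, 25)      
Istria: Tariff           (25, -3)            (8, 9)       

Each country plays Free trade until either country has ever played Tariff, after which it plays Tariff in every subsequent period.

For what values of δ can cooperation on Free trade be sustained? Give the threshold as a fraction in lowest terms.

15/17

Istria: cooperation gives 10 each period; deviation gives 25 once then 8 forever.
  10/(1−δ) ≥ 25 + 8δ/(1−δ) ⇒ δ ≥ 15/17.
Dacia: cooperation gives 12 each period; deviation gives 25 once then 9 forever.
  δ ≥ 13/16.
Both must hold, so the binding constraint is Istria's: δ ≥ 15/17.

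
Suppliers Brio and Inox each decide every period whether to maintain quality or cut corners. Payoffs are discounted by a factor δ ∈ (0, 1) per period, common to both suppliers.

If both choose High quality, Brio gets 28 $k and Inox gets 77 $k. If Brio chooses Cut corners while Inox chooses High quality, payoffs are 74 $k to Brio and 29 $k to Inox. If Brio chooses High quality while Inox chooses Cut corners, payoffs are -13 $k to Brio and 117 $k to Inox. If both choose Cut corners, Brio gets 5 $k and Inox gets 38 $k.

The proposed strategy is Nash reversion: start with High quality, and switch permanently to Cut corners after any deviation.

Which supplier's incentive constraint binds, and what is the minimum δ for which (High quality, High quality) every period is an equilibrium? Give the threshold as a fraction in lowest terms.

Brio; δ ≥ 2/3

For Brio: deviation gain 74−28 = 46, per-period punishment loss 28−5 = 23. IC gives δ ≥ 46/69 = 2/3.
For Inox: gain 40, loss 39 per period, so δ ≥ 40/79.
The tighter constraint is Brio's, so cooperation needs δ ≥ 2/3.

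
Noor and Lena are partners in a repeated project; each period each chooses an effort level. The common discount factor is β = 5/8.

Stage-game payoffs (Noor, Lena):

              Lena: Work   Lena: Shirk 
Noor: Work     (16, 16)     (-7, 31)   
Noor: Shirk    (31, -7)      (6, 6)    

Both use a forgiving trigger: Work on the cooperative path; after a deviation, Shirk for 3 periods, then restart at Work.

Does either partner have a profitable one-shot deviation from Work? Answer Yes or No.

Yes

IC: β+…+β^3 ≥ (31−16)/(16−6) = 3/2.
At β = 5/8: partial sum = 1.2598 < 1.5000. Cooperation not sustainable.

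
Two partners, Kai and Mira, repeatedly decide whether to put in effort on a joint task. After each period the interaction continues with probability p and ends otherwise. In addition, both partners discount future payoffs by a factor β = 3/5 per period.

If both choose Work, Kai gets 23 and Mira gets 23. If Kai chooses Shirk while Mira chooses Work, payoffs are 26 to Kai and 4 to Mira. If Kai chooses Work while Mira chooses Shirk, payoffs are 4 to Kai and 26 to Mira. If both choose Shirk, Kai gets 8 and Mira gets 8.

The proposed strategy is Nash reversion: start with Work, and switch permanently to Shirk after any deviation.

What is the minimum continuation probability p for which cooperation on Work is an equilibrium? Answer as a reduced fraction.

Expected continuation weight on next period's payoff is β·p = 3/5·p, which plays the role of the discount factor.
Cooperation requires 3/5·p ≥ (26−23)/(26−8) = 1/6, hence p ≥ 5/18.

5/18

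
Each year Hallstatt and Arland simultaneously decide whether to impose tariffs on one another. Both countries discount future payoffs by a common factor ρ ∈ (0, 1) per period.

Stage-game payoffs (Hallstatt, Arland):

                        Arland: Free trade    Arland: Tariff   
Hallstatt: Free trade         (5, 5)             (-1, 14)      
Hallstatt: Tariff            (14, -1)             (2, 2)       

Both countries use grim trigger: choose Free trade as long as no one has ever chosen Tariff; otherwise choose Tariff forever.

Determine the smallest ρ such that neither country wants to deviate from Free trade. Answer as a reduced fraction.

5/(1−ρ) ≥ 14 + 2ρ/(1−ρ)
5 ≥ 14 − 12ρ
ρ ≥ 9/12 = 3/4.

3/4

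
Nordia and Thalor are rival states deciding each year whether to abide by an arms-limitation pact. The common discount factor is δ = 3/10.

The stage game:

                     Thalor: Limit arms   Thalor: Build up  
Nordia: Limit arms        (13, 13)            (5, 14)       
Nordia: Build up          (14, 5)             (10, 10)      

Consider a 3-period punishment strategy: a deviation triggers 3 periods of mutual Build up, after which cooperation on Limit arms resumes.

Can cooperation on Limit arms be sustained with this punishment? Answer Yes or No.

A one-shot deviation gives 14 now, then 10 for 3 periods, then back to 13.
Gain from deviating: (14−13) today; loss: (13−10) in each of the next 3 periods.
No-deviation condition: (13−10)(δ+…+δ^3) ≥ 14−13, i.e. δ+…+δ^3 ≥ 1/3.
At δ = 3/10: δ+…+δ^3 = 0.4170 ≥ 0.3333.
So cooperation is sustainable.

Yes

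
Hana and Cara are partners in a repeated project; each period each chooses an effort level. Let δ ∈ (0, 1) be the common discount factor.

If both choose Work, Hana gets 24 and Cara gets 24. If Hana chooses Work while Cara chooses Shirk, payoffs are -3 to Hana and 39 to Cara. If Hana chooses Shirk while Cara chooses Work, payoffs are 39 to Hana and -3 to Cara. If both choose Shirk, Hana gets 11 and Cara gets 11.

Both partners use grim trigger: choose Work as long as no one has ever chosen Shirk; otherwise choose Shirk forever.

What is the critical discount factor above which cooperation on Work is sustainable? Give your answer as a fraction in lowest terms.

15/28

One-period gain from deviating is 39 − 24 = 15. The loss is 24 − 11 = 13 in every subsequent period, with present value 13·δ/(1−δ).
Deviation is unprofitable when 13·δ/(1−δ) ≥ 15, i.e. δ/(1−δ) ≥ 15/13.
Equivalently δ ≥ 15/(15+13) = 15/28.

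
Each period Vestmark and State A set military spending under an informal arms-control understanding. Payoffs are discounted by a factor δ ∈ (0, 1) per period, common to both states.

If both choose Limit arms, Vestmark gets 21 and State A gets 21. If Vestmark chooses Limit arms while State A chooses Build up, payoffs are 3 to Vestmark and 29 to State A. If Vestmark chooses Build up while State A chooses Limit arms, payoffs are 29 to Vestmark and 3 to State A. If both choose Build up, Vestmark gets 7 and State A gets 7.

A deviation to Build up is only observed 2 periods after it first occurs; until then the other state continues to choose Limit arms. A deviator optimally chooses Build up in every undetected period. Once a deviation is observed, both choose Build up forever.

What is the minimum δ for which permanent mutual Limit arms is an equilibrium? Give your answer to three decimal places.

0.603

A deviator earns 29 for 2 periods, then 7 forever; cooperating earns 21 forever. Multiplying the IC by (1−δ):
21 ≥ 29(1−δ^2) + 7δ^2, so 22·δ^2 ≥ 8 and δ^2 ≥ 4/11.
δ ≥ (4/11)^(1/2) ≈ 0.603.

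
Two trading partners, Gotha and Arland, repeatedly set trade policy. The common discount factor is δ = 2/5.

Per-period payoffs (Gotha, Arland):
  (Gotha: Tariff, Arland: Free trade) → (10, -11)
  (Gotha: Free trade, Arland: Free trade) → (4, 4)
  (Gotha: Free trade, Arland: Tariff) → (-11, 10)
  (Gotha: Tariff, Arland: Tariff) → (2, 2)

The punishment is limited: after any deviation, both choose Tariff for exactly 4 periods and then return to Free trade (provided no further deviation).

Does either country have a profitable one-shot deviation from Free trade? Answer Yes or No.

Comparing payoff streams over the 5 periods until play realigns: cooperate → 4(1+δ+…+δ^4); deviate → 10 + 2(δ+…+δ^4).
Cooperation is sustained iff (4−2)(δ+…+δ^4) ≥ 10−4.
δ+…+δ^4 = 2/5·(1−(2/5)^4)/(1−2/5) = 0.6496, and (10−4)/(4−2) = 3.0000.
0.6496 < 3.0000, so cooperation is not sustainable.

Yes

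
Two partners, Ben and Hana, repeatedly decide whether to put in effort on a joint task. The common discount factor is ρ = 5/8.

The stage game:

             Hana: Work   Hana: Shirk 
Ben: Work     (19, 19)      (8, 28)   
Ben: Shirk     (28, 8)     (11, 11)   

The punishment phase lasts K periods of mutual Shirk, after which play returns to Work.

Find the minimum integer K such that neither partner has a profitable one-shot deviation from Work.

No profitable deviation requires (19−11)(ρ+…+ρ^K) ≥ 28−19, i.e. ρ+…+ρ^K ≥ 9/8 ≈ 1.1250.
With ρ = 5/8, the partial sums are K=1: 0.6250, K=2: 1.0156, K=3: 1.2598.
K = 3 is the first length at which the sum reaches 1.1250.

3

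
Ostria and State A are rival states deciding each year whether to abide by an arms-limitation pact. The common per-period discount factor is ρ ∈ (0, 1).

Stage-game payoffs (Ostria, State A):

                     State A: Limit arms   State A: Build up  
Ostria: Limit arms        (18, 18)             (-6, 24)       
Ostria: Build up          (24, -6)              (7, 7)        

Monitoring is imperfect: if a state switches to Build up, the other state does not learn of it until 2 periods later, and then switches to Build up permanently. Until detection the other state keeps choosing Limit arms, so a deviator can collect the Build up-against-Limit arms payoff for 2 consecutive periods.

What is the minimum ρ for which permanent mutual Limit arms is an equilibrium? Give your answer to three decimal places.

0.594

Deviating for the 2 undetected periods gains 24−18 = 6 per period over cooperation, then loses 18−7 = 11 per period forever once punishment starts.
Gain: 6(1 + ρ + … + ρ^1); loss: 11·ρ^2/(1−ρ).
No profitable deviation ⇔ 6(1−ρ^2) ≤ 11·ρ^2, i.e. ρ^2 ≥ 6/(6+11) = 6/17.
Hence ρ ≥ (6/17)^(1/2) ≈ 0.594.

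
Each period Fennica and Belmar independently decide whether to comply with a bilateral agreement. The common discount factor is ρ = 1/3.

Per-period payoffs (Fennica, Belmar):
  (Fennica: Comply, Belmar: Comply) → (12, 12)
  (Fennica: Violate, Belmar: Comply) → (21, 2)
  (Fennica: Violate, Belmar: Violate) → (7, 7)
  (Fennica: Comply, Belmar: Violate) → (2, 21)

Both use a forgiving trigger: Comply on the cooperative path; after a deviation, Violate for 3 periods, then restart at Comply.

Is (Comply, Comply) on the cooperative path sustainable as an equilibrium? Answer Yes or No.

Comparing payoff streams over the 4 periods until play realigns: cooperate → 12(1+ρ+…+ρ^3); deviate → 21 + 7(ρ+…+ρ^3).
Cooperation is sustained iff (12−7)(ρ+…+ρ^3) ≥ 21−12.
ρ+…+ρ^3 = 1/3·(1−(1/3)^3)/(1−1/3) = 0.4815, and (21−12)/(12−7) = 1.8000.
0.4815 < 1.8000, so cooperation is not sustainable.

No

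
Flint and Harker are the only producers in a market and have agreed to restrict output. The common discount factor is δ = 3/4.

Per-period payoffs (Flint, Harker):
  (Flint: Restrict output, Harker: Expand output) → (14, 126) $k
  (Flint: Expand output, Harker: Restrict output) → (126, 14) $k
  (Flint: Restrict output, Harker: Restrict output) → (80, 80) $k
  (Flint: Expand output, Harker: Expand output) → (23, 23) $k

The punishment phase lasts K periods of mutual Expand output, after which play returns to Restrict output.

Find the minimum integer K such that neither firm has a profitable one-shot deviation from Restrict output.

IC: δ(1−δ^K)/(1−δ) ≥ (126−80)/(80−23) = 46/57.
With δ = 3/4: need 1 − δ^K ≥ 46/57·(1−3/4)/(3/4), i.e. δ^K ≤ 0.7310.
Since (3/4)^1 = 0.7500 and (3/4)^2 = 0.5625, the smallest such K is 2.

2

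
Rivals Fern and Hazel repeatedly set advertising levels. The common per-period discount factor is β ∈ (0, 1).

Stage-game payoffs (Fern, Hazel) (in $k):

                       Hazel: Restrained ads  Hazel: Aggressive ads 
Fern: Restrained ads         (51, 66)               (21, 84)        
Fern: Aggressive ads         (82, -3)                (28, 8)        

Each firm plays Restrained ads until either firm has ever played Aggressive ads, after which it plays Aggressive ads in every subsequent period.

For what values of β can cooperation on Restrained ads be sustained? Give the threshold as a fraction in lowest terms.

31/54

For Fern: deviation gain 82−51 = 31, per-period punishment loss 51−28 = 23. IC gives β ≥ 31/54.
For Hazel: gain 18, loss 58 per period, so β ≥ 18/76 = 9/38.
The tighter constraint is Fern's, so cooperation needs β ≥ 31/54.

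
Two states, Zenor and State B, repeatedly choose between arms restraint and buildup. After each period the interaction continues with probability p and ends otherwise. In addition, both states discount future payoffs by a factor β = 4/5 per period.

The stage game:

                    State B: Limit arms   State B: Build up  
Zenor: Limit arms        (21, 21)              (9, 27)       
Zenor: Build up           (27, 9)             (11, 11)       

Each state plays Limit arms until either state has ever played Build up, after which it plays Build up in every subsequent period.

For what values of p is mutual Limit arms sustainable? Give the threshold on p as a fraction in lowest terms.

Expected continuation weight on next period's payoff is β·p = 4/5·p, which plays the role of the discount factor.
Cooperation requires 4/5·p ≥ (27−21)/(27−11) = 3/8, hence p ≥ 15/32.

15/32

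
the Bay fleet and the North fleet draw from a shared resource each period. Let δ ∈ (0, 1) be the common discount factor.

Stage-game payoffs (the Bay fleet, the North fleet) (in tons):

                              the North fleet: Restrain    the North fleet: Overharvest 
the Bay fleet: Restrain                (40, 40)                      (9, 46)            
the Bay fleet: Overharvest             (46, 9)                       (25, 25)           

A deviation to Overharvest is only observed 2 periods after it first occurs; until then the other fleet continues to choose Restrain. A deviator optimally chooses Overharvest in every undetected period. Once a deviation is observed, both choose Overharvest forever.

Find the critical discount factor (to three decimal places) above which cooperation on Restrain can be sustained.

A deviator earns 46 for 2 periods, then 25 forever; cooperating earns 40 forever. Multiplying the IC by (1−δ):
40 ≥ 46(1−δ^2) + 25δ^2, so 21·δ^2 ≥ 6 and δ^2 ≥ 2/7.
δ ≥ (2/7)^(1/2) ≈ 0.535.

0.535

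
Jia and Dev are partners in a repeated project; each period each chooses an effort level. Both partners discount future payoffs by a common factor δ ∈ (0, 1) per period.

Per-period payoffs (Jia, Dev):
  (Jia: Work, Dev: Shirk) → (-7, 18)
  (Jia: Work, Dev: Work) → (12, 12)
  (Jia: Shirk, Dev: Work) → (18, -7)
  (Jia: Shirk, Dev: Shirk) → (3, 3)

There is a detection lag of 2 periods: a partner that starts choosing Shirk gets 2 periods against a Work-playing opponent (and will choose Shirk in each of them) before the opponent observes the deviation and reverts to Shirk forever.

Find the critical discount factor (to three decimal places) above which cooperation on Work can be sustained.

Deviating for the 2 undetected periods gains 18−12 = 6 per period over cooperation, then loses 12−3 = 9 per period forever once punishment starts.
Gain: 6(1 + δ + … + δ^1); loss: 9·δ^2/(1−δ).
No profitable deviation ⇔ 6(1−δ^2) ≤ 9·δ^2, i.e. δ^2 ≥ 6/(6+9) = 2/5.
Hence δ ≥ (2/5)^(1/2) ≈ 0.632.

0.632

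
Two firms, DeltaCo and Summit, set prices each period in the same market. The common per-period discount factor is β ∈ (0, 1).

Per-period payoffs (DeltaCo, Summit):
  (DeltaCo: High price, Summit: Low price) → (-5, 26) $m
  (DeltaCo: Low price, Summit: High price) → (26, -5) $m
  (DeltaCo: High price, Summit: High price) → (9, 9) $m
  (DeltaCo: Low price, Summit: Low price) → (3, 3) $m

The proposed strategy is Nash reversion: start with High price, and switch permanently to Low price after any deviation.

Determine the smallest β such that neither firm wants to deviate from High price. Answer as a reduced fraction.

17/23

Under grim trigger the critical discount factor is (T−C)/(T−P) with T = 26, C = 9, P = 3.
β* = (26−9)/(26−3) = 17/23.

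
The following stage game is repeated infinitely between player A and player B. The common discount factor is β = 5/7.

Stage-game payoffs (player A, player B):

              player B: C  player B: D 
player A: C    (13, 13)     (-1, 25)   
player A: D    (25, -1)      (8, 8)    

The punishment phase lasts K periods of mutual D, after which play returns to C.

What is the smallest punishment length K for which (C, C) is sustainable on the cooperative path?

10

No profitable deviation requires (13−8)(β+…+β^K) ≥ 25−13, i.e. β+…+β^K ≥ 12/5 ≈ 2.4000.
With β = 5/7, the partial sums are K=1: 0.7143, K=2: 1.2245, …, K=8: 2.3306, K=9: 2.3790, K=10: 2.4136.
K = 10 is the first length at which the sum reaches 2.4000.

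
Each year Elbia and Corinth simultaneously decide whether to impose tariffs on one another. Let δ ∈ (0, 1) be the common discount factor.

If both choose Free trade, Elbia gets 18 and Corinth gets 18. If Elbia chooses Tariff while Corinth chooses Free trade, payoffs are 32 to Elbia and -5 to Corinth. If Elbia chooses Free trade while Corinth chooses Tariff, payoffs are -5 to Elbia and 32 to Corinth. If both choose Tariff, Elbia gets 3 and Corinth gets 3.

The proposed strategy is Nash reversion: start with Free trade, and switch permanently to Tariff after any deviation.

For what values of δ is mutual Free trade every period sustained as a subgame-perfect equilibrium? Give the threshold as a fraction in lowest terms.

18/(1−δ) ≥ 32 + 3δ/(1−δ)
18 ≥ 32 − 29δ
δ ≥ 14/29.

14/29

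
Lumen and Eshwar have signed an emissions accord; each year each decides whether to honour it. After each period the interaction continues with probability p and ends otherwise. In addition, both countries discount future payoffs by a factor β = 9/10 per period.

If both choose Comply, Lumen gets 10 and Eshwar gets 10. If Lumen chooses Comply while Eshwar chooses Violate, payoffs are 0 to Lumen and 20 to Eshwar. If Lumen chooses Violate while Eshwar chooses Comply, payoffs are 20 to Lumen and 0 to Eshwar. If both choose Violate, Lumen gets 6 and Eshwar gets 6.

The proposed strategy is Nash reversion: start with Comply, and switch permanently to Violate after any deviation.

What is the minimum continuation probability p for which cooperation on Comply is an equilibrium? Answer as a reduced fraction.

Expected continuation weight on next period's payoff is β·p = 9/10·p, which plays the role of the discount factor.
Cooperation requires 9/10·p ≥ (20−10)/(20−6) = 5/7, hence p ≥ 50/63.

50/63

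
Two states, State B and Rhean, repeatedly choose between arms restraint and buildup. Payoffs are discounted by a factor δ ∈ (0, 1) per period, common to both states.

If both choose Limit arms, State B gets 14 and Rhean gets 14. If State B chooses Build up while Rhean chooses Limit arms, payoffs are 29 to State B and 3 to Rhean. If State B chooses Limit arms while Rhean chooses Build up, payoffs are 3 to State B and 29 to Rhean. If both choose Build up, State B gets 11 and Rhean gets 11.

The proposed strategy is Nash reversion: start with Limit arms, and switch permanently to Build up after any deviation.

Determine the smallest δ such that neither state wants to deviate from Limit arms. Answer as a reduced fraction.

Cooperation forever yields 14 each period: 14/(1−δ).
Deviating yields 29 once, then 11 forever: 29 + 11δ/(1−δ).
No profitable deviation requires 14/(1−δ) ≥ 29 + 11δ/(1−δ).
Multiplying by (1−δ): 14 ≥ 29(1−δ) + 11δ = 29 − 18δ.
So 18δ ≥ 15, i.e. δ ≥ 15/18 = 5/6.

5/6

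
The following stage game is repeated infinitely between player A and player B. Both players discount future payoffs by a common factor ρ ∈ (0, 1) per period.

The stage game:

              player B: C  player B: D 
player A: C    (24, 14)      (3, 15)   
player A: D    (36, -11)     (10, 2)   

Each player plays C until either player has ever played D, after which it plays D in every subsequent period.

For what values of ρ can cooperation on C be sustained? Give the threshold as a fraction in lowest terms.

player A: cooperation gives 24 each period; deviation gives 36 once then 10 forever.
  24/(1−ρ) ≥ 36 + 10ρ/(1−ρ) ⇒ ρ ≥ 12/26 = 6/13.
player B: cooperation gives 14 each period; deviation gives 15 once then 2 forever.
  ρ ≥ 1/13.
Both must hold, so the binding constraint is player A's: ρ ≥ 6/13.

6/13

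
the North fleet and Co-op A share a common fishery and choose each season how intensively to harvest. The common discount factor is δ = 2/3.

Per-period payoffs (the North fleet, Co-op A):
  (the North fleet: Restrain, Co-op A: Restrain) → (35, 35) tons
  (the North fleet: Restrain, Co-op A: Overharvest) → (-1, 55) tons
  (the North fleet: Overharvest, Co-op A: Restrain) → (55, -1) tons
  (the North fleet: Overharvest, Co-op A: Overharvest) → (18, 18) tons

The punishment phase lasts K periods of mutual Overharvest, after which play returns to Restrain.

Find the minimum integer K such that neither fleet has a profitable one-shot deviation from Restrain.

3

Need Σ_{k=1}^{K} δ^k ≥ (55−35)/(35−18) = 1.1765 at δ = 2/3.
At K = 2 the sum is 1.1111 < 1.1765; at K = 3 it is 1.4074 ≥ 1.1765.
So the minimum punishment length is K = 3.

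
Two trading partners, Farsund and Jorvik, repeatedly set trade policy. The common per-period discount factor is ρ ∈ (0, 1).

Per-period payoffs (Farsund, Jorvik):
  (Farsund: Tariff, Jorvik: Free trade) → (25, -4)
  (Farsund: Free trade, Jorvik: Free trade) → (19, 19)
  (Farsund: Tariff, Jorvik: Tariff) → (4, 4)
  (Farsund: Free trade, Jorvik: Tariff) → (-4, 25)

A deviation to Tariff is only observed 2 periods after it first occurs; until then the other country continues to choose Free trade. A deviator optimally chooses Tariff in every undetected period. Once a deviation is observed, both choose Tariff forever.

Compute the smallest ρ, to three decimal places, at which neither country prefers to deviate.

A deviator earns 25 for 2 periods, then 4 forever; cooperating earns 19 forever. Multiplying the IC by (1−ρ):
19 ≥ 25(1−ρ^2) + 4ρ^2, so 21·ρ^2 ≥ 6 and ρ^2 ≥ 2/7.
ρ ≥ (2/7)^(1/2) ≈ 0.535.

0.535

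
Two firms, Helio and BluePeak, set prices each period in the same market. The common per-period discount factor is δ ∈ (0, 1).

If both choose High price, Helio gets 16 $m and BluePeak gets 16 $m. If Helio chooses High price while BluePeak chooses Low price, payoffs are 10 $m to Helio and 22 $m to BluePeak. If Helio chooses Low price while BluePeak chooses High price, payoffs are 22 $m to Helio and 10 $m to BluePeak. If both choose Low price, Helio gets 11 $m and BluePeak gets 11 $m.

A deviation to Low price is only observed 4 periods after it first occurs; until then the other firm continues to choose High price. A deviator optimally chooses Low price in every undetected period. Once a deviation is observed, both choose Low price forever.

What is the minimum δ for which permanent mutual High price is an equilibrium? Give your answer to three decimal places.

Deviating for the 4 undetected periods gains 22−16 = 6 per period over cooperation, then loses 16−11 = 5 per period forever once punishment starts.
Gain: 6(1 + δ + … + δ^3); loss: 5·δ^4/(1−δ).
No profitable deviation ⇔ 6(1−δ^4) ≤ 5·δ^4, i.e. δ^4 ≥ 6/(6+5) = 6/11.
Hence δ ≥ (6/11)^(1/4) ≈ 0.859.

0.859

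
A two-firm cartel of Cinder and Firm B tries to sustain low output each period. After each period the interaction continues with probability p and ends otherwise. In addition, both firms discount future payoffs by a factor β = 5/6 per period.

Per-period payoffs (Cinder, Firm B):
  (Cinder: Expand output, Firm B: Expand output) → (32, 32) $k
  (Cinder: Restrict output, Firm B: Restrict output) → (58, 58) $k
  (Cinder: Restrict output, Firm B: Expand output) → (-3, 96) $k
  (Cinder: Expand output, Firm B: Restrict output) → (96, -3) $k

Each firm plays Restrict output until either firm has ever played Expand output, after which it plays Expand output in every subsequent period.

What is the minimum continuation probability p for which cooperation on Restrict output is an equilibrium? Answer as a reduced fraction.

With continuation probability p and discount β, the effective per-period discount factor is βp.
Grim-trigger IC: βp ≥ (96−58)/(96−32) = 19/32.
So p ≥ (19/32)/(5/6) = 57/80.

57/80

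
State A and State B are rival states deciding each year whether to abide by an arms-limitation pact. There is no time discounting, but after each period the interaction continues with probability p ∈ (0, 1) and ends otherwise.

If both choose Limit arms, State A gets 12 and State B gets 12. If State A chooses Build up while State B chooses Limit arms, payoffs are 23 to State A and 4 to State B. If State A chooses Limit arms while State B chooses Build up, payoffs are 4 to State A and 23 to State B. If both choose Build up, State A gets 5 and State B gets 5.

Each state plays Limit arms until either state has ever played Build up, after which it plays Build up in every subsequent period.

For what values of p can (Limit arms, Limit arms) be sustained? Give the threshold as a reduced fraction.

Expected cooperation value is 12 + p·12 + p²·12 + … = 12/(1−p); deviation gives 23 + p·5/(1−p).
12 ≥ 23(1−p) + 5p ⇒ 18p ≥ 11 ⇒ p ≥ 11/18.

11/18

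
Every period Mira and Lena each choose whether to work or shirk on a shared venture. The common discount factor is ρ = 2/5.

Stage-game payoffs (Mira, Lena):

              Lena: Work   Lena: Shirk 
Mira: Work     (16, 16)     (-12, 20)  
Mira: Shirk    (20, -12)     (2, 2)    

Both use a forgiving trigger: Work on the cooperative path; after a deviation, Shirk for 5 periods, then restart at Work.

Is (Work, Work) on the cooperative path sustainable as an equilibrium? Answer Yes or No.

IC: ρ+…+ρ^5 ≥ (20−16)/(16−2) = 2/7.
At ρ = 2/5: partial sum = 0.6598 ≥ 0.2857. Cooperation sustainable.

Yes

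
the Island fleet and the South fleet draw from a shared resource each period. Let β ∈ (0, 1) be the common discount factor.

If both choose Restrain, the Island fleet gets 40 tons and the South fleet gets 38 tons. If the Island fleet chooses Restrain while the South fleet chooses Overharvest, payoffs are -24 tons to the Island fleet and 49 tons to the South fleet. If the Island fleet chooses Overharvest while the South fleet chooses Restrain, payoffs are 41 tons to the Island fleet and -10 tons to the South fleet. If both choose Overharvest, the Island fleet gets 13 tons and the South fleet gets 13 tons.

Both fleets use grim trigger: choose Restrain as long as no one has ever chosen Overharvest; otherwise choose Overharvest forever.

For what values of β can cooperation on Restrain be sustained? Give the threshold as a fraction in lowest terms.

For the Island fleet: deviation gain 41−40 = 1, per-period punishment loss 40−13 = 27. IC gives β ≥ 1/28.
For the South fleet: gain 11, loss 25 per period, so β ≥ 11/36.
The tighter constraint is the South fleet's, so cooperation needs β ≥ 11/36.

11/36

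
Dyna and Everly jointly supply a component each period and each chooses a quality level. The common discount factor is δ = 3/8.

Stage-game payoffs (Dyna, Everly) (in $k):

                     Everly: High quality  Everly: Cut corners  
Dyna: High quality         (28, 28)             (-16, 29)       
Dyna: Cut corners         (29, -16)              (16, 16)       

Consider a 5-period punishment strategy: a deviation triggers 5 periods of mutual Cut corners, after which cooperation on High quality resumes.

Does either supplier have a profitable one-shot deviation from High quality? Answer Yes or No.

Comparing payoff streams over the 6 periods until play realigns: cooperate → 28(1+δ+…+δ^5); deviate → 29 + 16(δ+…+δ^5).
Cooperation is sustained iff (28−16)(δ+…+δ^5) ≥ 29−28.
δ+…+δ^5 = 3/8·(1−(3/8)^5)/(1−3/8) = 0.5956, and (29−28)/(28−16) = 0.0833.
0.5956 ≥ 0.0833, so cooperation is sustainable.

No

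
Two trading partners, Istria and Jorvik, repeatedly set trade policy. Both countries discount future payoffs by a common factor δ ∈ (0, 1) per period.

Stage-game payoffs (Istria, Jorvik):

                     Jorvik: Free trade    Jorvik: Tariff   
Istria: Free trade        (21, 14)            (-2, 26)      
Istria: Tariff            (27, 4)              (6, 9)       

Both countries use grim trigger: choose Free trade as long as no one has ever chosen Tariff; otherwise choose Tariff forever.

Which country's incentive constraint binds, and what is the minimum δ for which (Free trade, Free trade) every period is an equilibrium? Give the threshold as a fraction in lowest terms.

For Istria: deviation gain 27−21 = 6, per-period punishment loss 21−6 = 15. IC gives δ ≥ 6/21 = 2/7.
For Jorvik: gain 12, loss 5 per period, so δ ≥ 12/17.
The tighter constraint is Jorvik's, so cooperation needs δ ≥ 12/17.

Jorvik; δ ≥ 12/17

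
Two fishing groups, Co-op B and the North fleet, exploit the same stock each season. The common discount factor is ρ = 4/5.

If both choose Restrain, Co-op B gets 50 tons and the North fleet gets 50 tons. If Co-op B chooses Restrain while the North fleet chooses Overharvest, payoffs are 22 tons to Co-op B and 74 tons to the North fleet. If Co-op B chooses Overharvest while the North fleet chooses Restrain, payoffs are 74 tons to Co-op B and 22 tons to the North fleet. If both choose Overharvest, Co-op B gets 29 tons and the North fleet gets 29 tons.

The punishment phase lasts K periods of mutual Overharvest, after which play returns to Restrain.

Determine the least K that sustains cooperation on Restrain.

Need Σ_{k=1}^{K} ρ^k ≥ (74−50)/(50−29) = 1.1429 at ρ = 4/5.
At K = 1 the sum is 0.8000 < 1.1429; at K = 2 it is 1.4400 ≥ 1.1429.
So the minimum punishment length is K = 2.

2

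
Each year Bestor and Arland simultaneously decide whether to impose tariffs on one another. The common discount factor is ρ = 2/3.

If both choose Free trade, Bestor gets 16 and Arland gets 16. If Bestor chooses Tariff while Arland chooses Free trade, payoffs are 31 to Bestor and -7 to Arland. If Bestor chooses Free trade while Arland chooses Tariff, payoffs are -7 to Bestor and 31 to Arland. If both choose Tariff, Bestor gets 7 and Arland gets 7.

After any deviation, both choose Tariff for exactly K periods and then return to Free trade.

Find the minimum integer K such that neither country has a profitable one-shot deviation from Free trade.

5

No profitable deviation requires (16−7)(ρ+…+ρ^K) ≥ 31−16, i.e. ρ+…+ρ^K ≥ 5/3 ≈ 1.6667.
With ρ = 2/3, the partial sums are K=1: 0.6667, K=2: 1.1111, K=3: 1.4074, K=4: 1.6049, K=5: 1.7366.
K = 5 is the first length at which the sum reaches 1.6667.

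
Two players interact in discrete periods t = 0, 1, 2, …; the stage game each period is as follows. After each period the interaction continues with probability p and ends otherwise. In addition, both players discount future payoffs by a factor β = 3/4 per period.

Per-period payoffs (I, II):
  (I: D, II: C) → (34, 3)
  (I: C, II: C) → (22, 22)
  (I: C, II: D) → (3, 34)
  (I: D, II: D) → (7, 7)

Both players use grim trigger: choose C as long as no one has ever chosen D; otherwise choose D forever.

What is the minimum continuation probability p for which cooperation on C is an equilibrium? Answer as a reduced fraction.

Expected continuation weight on next period's payoff is β·p = 3/4·p, which plays the role of the discount factor.
Cooperation requires 3/4·p ≥ (34−22)/(34−7) = 4/9, hence p ≥ 16/27.

16/27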